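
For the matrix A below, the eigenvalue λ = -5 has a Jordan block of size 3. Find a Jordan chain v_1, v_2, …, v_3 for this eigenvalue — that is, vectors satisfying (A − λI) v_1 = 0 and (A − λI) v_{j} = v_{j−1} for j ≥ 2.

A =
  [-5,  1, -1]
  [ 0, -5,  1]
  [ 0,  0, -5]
A Jordan chain for λ = -5 of length 3:
v_1 = (1, 0, 0)ᵀ
v_2 = (-1, 1, 0)ᵀ
v_3 = (0, 0, 1)ᵀ

Let N = A − (-5)·I. We want v_3 with N^3 v_3 = 0 but N^2 v_3 ≠ 0; then v_{j-1} := N · v_j for j = 3, …, 2.

Pick v_3 = (0, 0, 1)ᵀ.
Then v_2 = N · v_3 = (-1, 1, 0)ᵀ.
Then v_1 = N · v_2 = (1, 0, 0)ᵀ.

Sanity check: (A − (-5)·I) v_1 = (0, 0, 0)ᵀ = 0. ✓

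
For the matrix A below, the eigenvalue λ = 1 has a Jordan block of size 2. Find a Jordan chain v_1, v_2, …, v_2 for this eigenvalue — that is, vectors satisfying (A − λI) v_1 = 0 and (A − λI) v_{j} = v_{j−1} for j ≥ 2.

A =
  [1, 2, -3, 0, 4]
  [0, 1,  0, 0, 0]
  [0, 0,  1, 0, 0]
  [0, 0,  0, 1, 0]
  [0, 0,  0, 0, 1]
A Jordan chain for λ = 1 of length 2:
v_1 = (2, 0, 0, 0, 0)ᵀ
v_2 = (0, 1, 0, 0, 0)ᵀ

Let N = A − (1)·I. We want v_2 with N^2 v_2 = 0 but N^1 v_2 ≠ 0; then v_{j-1} := N · v_j for j = 2, …, 2.

Pick v_2 = (0, 1, 0, 0, 0)ᵀ.
Then v_1 = N · v_2 = (2, 0, 0, 0, 0)ᵀ.

Sanity check: (A − (1)·I) v_1 = (0, 0, 0, 0, 0)ᵀ = 0. ✓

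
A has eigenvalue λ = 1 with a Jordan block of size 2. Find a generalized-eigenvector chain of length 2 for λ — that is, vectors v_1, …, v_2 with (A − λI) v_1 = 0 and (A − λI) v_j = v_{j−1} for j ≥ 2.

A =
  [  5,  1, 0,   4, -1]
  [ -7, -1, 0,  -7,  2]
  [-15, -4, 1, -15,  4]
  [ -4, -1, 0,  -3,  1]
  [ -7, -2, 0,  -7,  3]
A Jordan chain for λ = 1 of length 2:
v_1 = (4, -7, -15, -4, -7)ᵀ
v_2 = (1, 0, 0, 0, 0)ᵀ

Let N = A − (1)·I. We want v_2 with N^2 v_2 = 0 but N^1 v_2 ≠ 0; then v_{j-1} := N · v_j for j = 2, …, 2.

Pick v_2 = (1, 0, 0, 0, 0)ᵀ.
Then v_1 = N · v_2 = (4, -7, -15, -4, -7)ᵀ.

Sanity check: (A − (1)·I) v_1 = (0, 0, 0, 0, 0)ᵀ = 0. ✓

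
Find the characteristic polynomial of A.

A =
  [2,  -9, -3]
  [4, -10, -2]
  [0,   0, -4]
x^3 + 12*x^2 + 48*x + 64

Expanding det(x·I − A) (e.g. by cofactor expansion or by noting that A is similar to its Jordan form J, which has the same characteristic polynomial as A) gives
  χ_A(x) = x^3 + 12*x^2 + 48*x + 64
which factors as (x + 4)^3. The eigenvalues (with algebraic multiplicities) are λ = -4 with multiplicity 3.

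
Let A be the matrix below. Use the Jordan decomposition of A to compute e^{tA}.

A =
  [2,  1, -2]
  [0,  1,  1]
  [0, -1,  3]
e^{tA} =
  [exp(2*t), t^2*exp(2*t)/2 + t*exp(2*t), -t^2*exp(2*t)/2 - 2*t*exp(2*t)]
  [0, -t*exp(2*t) + exp(2*t), t*exp(2*t)]
  [0, -t*exp(2*t), t*exp(2*t) + exp(2*t)]

Strategy: write A = P · J · P⁻¹ where J is a Jordan canonical form, so e^{tA} = P · e^{tJ} · P⁻¹, and e^{tJ} can be computed block-by-block.

A has Jordan form
J =
  [2, 1, 0]
  [0, 2, 1]
  [0, 0, 2]
(up to reordering of blocks).

Per-block formulas:
  For a 3×3 Jordan block J_3(2): exp(t · J_3(2)) = e^(2t)·(I + t·N + (t^2/2)·N^2), where N is the 3×3 nilpotent shift.

After assembling e^{tJ} and conjugating by P, we get:

e^{tA} =
  [exp(2*t), t^2*exp(2*t)/2 + t*exp(2*t), -t^2*exp(2*t)/2 - 2*t*exp(2*t)]
  [0, -t*exp(2*t) + exp(2*t), t*exp(2*t)]
  [0, -t*exp(2*t), t*exp(2*t) + exp(2*t)]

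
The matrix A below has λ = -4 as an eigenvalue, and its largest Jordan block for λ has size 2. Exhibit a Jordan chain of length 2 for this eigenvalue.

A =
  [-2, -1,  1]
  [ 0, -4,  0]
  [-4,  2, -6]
A Jordan chain for λ = -4 of length 2:
v_1 = (2, 0, -4)ᵀ
v_2 = (1, 0, 0)ᵀ

Let N = A − (-4)·I. We want v_2 with N^2 v_2 = 0 but N^1 v_2 ≠ 0; then v_{j-1} := N · v_j for j = 2, …, 2.

Pick v_2 = (1, 0, 0)ᵀ.
Then v_1 = N · v_2 = (2, 0, -4)ᵀ.

Sanity check: (A − (-4)·I) v_1 = (0, 0, 0)ᵀ = 0. ✓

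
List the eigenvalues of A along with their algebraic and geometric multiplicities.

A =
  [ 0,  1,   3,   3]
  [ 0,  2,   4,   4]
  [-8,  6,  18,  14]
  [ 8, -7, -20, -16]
λ = 0: alg = 3, geom = 1; λ = 4: alg = 1, geom = 1

Step 1 — factor the characteristic polynomial to read off the algebraic multiplicities:
  χ_A(x) = x^3*(x - 4)

Step 2 — compute geometric multiplicities via the rank-nullity identity g(λ) = n − rank(A − λI):
  rank(A − (0)·I) = 3, so dim ker(A − (0)·I) = n − 3 = 1
  rank(A − (4)·I) = 3, so dim ker(A − (4)·I) = n − 3 = 1

Summary:
  λ = 0: algebraic multiplicity = 3, geometric multiplicity = 1
  λ = 4: algebraic multiplicity = 1, geometric multiplicity = 1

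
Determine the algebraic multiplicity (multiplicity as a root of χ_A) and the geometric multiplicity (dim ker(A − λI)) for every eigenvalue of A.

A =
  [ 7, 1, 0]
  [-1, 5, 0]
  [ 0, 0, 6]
λ = 6: alg = 3, geom = 2

Step 1 — factor the characteristic polynomial to read off the algebraic multiplicities:
  χ_A(x) = (x - 6)^3

Step 2 — compute geometric multiplicities via the rank-nullity identity g(λ) = n − rank(A − λI):
  rank(A − (6)·I) = 1, so dim ker(A − (6)·I) = n − 1 = 2

Summary:
  λ = 6: algebraic multiplicity = 3, geometric multiplicity = 2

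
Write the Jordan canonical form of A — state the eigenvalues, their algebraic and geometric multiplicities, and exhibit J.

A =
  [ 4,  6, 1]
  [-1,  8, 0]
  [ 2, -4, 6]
J_3(6)

The characteristic polynomial is
  det(x·I − A) = x^3 - 18*x^2 + 108*x - 216 = (x - 6)^3

Eigenvalues and multiplicities (the geometric multiplicity of λ is n − rank(A − λI), which equals the number of Jordan blocks for λ):
  λ = 6: algebraic multiplicity = 3, geometric multiplicity = 1

Determining the block sizes for each eigenvalue:
  λ = 6: one block (gm = 1), so the single block has size am = 3 → block sizes [3]

Assembling the blocks gives a Jordan form
J =
  [6, 1, 0]
  [0, 6, 1]
  [0, 0, 6]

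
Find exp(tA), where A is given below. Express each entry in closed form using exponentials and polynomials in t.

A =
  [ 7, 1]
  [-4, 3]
e^{tA} =
  [2*t*exp(5*t) + exp(5*t), t*exp(5*t)]
  [-4*t*exp(5*t), -2*t*exp(5*t) + exp(5*t)]

Strategy: write A = P · J · P⁻¹ where J is a Jordan canonical form, so e^{tA} = P · e^{tJ} · P⁻¹, and e^{tJ} can be computed block-by-block.

A has Jordan form
J =
  [5, 1]
  [0, 5]
(up to reordering of blocks).

Per-block formulas:
  For a 2×2 Jordan block J_2(5): exp(t · J_2(5)) = e^(5t)·(I + t·N), where N is the 2×2 nilpotent shift.

After assembling e^{tJ} and conjugating by P, we get:

e^{tA} =
  [2*t*exp(5*t) + exp(5*t), t*exp(5*t)]
  [-4*t*exp(5*t), -2*t*exp(5*t) + exp(5*t)]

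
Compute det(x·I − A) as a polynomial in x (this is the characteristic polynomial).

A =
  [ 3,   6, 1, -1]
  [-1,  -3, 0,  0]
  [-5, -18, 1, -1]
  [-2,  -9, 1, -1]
x^4

Expanding det(x·I − A) (e.g. by cofactor expansion or by noting that A is similar to its Jordan form J, which has the same characteristic polynomial as A) gives
  χ_A(x) = x^4
which factors as x^4. The eigenvalues (with algebraic multiplicities) are λ = 0 with multiplicity 4.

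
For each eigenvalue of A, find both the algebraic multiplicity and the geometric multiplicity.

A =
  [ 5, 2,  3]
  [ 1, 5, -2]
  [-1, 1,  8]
λ = 6: alg = 3, geom = 1

Step 1 — factor the characteristic polynomial to read off the algebraic multiplicities:
  χ_A(x) = (x - 6)^3

Step 2 — compute geometric multiplicities via the rank-nullity identity g(λ) = n − rank(A − λI):
  rank(A − (6)·I) = 2, so dim ker(A − (6)·I) = n − 2 = 1

Summary:
  λ = 6: algebraic multiplicity = 3, geometric multiplicity = 1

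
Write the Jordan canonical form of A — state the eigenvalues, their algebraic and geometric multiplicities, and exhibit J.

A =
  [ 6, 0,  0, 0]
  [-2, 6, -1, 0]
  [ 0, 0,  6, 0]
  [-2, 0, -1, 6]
J_2(6) ⊕ J_1(6) ⊕ J_1(6)

The characteristic polynomial is
  det(x·I − A) = x^4 - 24*x^3 + 216*x^2 - 864*x + 1296 = (x - 6)^4

Eigenvalues and multiplicities (the geometric multiplicity of λ is n − rank(A − λI), which equals the number of Jordan blocks for λ):
  λ = 6: algebraic multiplicity = 4, geometric multiplicity = 3

Determining the block sizes for each eigenvalue:
  λ = 6: 3 blocks summing to 4 forces exactly one block of size 2 and the rest size 1 → block sizes [2, 1, 1]

Assembling the blocks gives a Jordan form
J =
  [6, 1, 0, 0]
  [0, 6, 0, 0]
  [0, 0, 6, 0]
  [0, 0, 0, 6]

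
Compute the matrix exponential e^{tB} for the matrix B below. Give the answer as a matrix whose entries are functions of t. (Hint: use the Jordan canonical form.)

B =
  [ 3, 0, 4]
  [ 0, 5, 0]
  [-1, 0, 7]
e^{tB} =
  [-2*t*exp(5*t) + exp(5*t), 0, 4*t*exp(5*t)]
  [0, exp(5*t), 0]
  [-t*exp(5*t), 0, 2*t*exp(5*t) + exp(5*t)]

Strategy: write B = P · J · P⁻¹ where J is a Jordan canonical form, so e^{tB} = P · e^{tJ} · P⁻¹, and e^{tJ} can be computed block-by-block.

B has Jordan form
J =
  [5, 1, 0]
  [0, 5, 0]
  [0, 0, 5]
(up to reordering of blocks).

Per-block formulas:
  For a 1×1 block at λ = 5: exp(t · [5]) = [e^(5t)].
  For a 2×2 Jordan block J_2(5): exp(t · J_2(5)) = e^(5t)·(I + t·N), where N is the 2×2 nilpotent shift.

After assembling e^{tJ} and conjugating by P, we get:

e^{tB} =
  [-2*t*exp(5*t) + exp(5*t), 0, 4*t*exp(5*t)]
  [0, exp(5*t), 0]
  [-t*exp(5*t), 0, 2*t*exp(5*t) + exp(5*t)]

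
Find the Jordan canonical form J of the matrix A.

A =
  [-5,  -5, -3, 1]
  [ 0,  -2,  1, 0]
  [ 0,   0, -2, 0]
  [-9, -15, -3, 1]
J_3(-2) ⊕ J_1(-2)

The characteristic polynomial is
  det(x·I − A) = x^4 + 8*x^3 + 24*x^2 + 32*x + 16 = (x + 2)^4

Eigenvalues and multiplicities (the geometric multiplicity of λ is n − rank(A − λI), which equals the number of Jordan blocks for λ):
  λ = -2: algebraic multiplicity = 4, geometric multiplicity = 2

Determining the block sizes for each eigenvalue:
  λ = -2: with am = 4 and gm = 2, the partition is not yet determined (e.g. several partitions of 4 into 2 parts exist). Let N = A − (-2)·I. Computing rank(N^1) = 2, rank(N^2) = 1, rank(N^3) = 0; the number of blocks of size ≥ j is rank(N^{j−1}) − rank(N^j), giving [2, 1, 1]. So we have 1 block(s) of size 3, 1 block(s) of size 1 → block sizes [3, 1]

Assembling the blocks gives a Jordan form
J =
  [-2,  1,  0,  0]
  [ 0, -2,  1,  0]
  [ 0,  0, -2,  0]
  [ 0,  0,  0, -2]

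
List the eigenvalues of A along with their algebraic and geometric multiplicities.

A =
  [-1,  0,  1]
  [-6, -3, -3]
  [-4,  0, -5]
λ = -3: alg = 3, geom = 2

Step 1 — factor the characteristic polynomial to read off the algebraic multiplicities:
  χ_A(x) = (x + 3)^3

Step 2 — compute geometric multiplicities via the rank-nullity identity g(λ) = n − rank(A − λI):
  rank(A − (-3)·I) = 1, so dim ker(A − (-3)·I) = n − 1 = 2

Summary:
  λ = -3: algebraic multiplicity = 3, geometric multiplicity = 2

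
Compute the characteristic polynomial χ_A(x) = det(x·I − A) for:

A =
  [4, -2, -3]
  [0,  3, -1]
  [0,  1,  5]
x^3 - 12*x^2 + 48*x - 64

Expanding det(x·I − A) (e.g. by cofactor expansion or by noting that A is similar to its Jordan form J, which has the same characteristic polynomial as A) gives
  χ_A(x) = x^3 - 12*x^2 + 48*x - 64
which factors as (x - 4)^3. The eigenvalues (with algebraic multiplicities) are λ = 4 with multiplicity 3.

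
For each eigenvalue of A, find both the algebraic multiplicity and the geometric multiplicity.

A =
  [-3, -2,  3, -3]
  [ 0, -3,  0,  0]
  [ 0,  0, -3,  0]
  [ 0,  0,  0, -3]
λ = -3: alg = 4, geom = 3

Step 1 — factor the characteristic polynomial to read off the algebraic multiplicities:
  χ_A(x) = (x + 3)^4

Step 2 — compute geometric multiplicities via the rank-nullity identity g(λ) = n − rank(A − λI):
  rank(A − (-3)·I) = 1, so dim ker(A − (-3)·I) = n − 1 = 3

Summary:
  λ = -3: algebraic multiplicity = 4, geometric multiplicity = 3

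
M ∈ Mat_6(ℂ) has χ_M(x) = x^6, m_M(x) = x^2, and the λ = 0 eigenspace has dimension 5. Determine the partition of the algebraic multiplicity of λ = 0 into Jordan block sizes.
Block sizes for λ = 0: [2, 1, 1, 1, 1]

Step 1 — from the characteristic polynomial, algebraic multiplicity of λ = 0 is 6. From dim ker(M − (0)·I) = 5, there are exactly 5 Jordan blocks for λ = 0.
Step 2 — from the minimal polynomial, the factor (x − 0)^2 tells us the largest block for λ = 0 has size 2.
Step 3 — with total size 6, 5 blocks, and largest block 2, the block sizes (in nonincreasing order) are [2, 1, 1, 1, 1].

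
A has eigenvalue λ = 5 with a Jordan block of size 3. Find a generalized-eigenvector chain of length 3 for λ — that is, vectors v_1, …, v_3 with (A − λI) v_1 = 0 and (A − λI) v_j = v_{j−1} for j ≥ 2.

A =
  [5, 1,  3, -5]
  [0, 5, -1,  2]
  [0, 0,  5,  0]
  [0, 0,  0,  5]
A Jordan chain for λ = 5 of length 3:
v_1 = (-1, 0, 0, 0)ᵀ
v_2 = (3, -1, 0, 0)ᵀ
v_3 = (0, 0, 1, 0)ᵀ

Let N = A − (5)·I. We want v_3 with N^3 v_3 = 0 but N^2 v_3 ≠ 0; then v_{j-1} := N · v_j for j = 3, …, 2.

Pick v_3 = (0, 0, 1, 0)ᵀ.
Then v_2 = N · v_3 = (3, -1, 0, 0)ᵀ.
Then v_1 = N · v_2 = (-1, 0, 0, 0)ᵀ.

Sanity check: (A − (5)·I) v_1 = (0, 0, 0, 0)ᵀ = 0. ✓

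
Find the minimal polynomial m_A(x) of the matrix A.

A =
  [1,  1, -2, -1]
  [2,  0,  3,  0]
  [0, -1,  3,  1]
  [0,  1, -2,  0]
x^3 - 3*x^2 + 3*x - 1

The characteristic polynomial is χ_A(x) = (x - 1)^4, so the eigenvalues are known. The minimal polynomial is
  m_A(x) = Π_λ (x − λ)^{k_λ}
where k_λ is the size of the *largest* Jordan block for λ (equivalently, the smallest k with (A − λI)^k v = 0 for every generalised eigenvector v of λ).

  λ = 1: largest Jordan block has size 3, contributing (x − 1)^3

So m_A(x) = (x - 1)^3 = x^3 - 3*x^2 + 3*x - 1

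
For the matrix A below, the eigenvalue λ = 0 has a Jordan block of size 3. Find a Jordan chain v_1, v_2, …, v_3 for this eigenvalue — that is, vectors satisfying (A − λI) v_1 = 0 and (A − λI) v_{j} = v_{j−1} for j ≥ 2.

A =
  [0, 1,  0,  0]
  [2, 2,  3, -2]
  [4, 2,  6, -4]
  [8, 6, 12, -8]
A Jordan chain for λ = 0 of length 3:
v_1 = (2, 0, -4, -4)ᵀ
v_2 = (0, 2, 4, 8)ᵀ
v_3 = (1, 0, 0, 0)ᵀ

Let N = A − (0)·I. We want v_3 with N^3 v_3 = 0 but N^2 v_3 ≠ 0; then v_{j-1} := N · v_j for j = 3, …, 2.

Pick v_3 = (1, 0, 0, 0)ᵀ.
Then v_2 = N · v_3 = (0, 2, 4, 8)ᵀ.
Then v_1 = N · v_2 = (2, 0, -4, -4)ᵀ.

Sanity check: (A − (0)·I) v_1 = (0, 0, 0, 0)ᵀ = 0. ✓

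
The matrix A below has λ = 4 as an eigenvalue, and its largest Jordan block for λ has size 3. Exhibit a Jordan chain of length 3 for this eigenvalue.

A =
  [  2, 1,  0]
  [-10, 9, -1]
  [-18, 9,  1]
A Jordan chain for λ = 4 of length 3:
v_1 = (-6, -12, 0)ᵀ
v_2 = (-2, -10, -18)ᵀ
v_3 = (1, 0, 0)ᵀ

Let N = A − (4)·I. We want v_3 with N^3 v_3 = 0 but N^2 v_3 ≠ 0; then v_{j-1} := N · v_j for j = 3, …, 2.

Pick v_3 = (1, 0, 0)ᵀ.
Then v_2 = N · v_3 = (-2, -10, -18)ᵀ.
Then v_1 = N · v_2 = (-6, -12, 0)ᵀ.

Sanity check: (A − (4)·I) v_1 = (0, 0, 0)ᵀ = 0. ✓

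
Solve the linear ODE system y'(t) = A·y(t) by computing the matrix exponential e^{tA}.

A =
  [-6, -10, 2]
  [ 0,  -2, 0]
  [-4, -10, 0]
e^{tA} =
  [-exp(-2*t) + 2*exp(-4*t), -5*exp(-2*t) + 5*exp(-4*t), exp(-2*t) - exp(-4*t)]
  [0, exp(-2*t), 0]
  [-2*exp(-2*t) + 2*exp(-4*t), -5*exp(-2*t) + 5*exp(-4*t), 2*exp(-2*t) - exp(-4*t)]

Strategy: write A = P · J · P⁻¹ where J is a Jordan canonical form, so e^{tA} = P · e^{tJ} · P⁻¹, and e^{tJ} can be computed block-by-block.

A has Jordan form
J =
  [-4,  0,  0]
  [ 0, -2,  0]
  [ 0,  0, -2]
(up to reordering of blocks).

Per-block formulas:
  For a 1×1 block at λ = -2: exp(t · [-2]) = [e^(-2t)].
  For a 1×1 block at λ = -4: exp(t · [-4]) = [e^(-4t)].

After assembling e^{tJ} and conjugating by P, we get:

e^{tA} =
  [-exp(-2*t) + 2*exp(-4*t), -5*exp(-2*t) + 5*exp(-4*t), exp(-2*t) - exp(-4*t)]
  [0, exp(-2*t), 0]
  [-2*exp(-2*t) + 2*exp(-4*t), -5*exp(-2*t) + 5*exp(-4*t), 2*exp(-2*t) - exp(-4*t)]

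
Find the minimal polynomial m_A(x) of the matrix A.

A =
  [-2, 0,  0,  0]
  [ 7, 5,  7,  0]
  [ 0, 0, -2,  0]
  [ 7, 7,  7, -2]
x^2 - 3*x - 10

The characteristic polynomial is χ_A(x) = (x - 5)*(x + 2)^3, so the eigenvalues are known. The minimal polynomial is
  m_A(x) = Π_λ (x − λ)^{k_λ}
where k_λ is the size of the *largest* Jordan block for λ (equivalently, the smallest k with (A − λI)^k v = 0 for every generalised eigenvector v of λ).

  λ = -2: largest Jordan block has size 1, contributing (x + 2)
  λ = 5: largest Jordan block has size 1, contributing (x − 5)

So m_A(x) = (x - 5)*(x + 2) = x^2 - 3*x - 10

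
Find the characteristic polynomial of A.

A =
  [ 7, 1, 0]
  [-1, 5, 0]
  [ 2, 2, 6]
x^3 - 18*x^2 + 108*x - 216

Expanding det(x·I − A) (e.g. by cofactor expansion or by noting that A is similar to its Jordan form J, which has the same characteristic polynomial as A) gives
  χ_A(x) = x^3 - 18*x^2 + 108*x - 216
which factors as (x - 6)^3. The eigenvalues (with algebraic multiplicities) are λ = 6 with multiplicity 3.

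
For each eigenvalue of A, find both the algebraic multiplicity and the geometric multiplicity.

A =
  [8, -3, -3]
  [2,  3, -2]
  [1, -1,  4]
λ = 5: alg = 3, geom = 2

Step 1 — factor the characteristic polynomial to read off the algebraic multiplicities:
  χ_A(x) = (x - 5)^3

Step 2 — compute geometric multiplicities via the rank-nullity identity g(λ) = n − rank(A − λI):
  rank(A − (5)·I) = 1, so dim ker(A − (5)·I) = n − 1 = 2

Summary:
  λ = 5: algebraic multiplicity = 3, geometric multiplicity = 2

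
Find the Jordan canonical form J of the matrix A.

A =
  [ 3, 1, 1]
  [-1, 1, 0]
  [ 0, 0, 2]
J_3(2)

The characteristic polynomial is
  det(x·I − A) = x^3 - 6*x^2 + 12*x - 8 = (x - 2)^3

Eigenvalues and multiplicities (the geometric multiplicity of λ is n − rank(A − λI), which equals the number of Jordan blocks for λ):
  λ = 2: algebraic multiplicity = 3, geometric multiplicity = 1

Determining the block sizes for each eigenvalue:
  λ = 2: one block (gm = 1), so the single block has size am = 3 → block sizes [3]

Assembling the blocks gives a Jordan form
J =
  [2, 1, 0]
  [0, 2, 1]
  [0, 0, 2]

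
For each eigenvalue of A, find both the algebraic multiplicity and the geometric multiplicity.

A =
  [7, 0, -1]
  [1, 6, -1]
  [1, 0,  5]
λ = 6: alg = 3, geom = 2

Step 1 — factor the characteristic polynomial to read off the algebraic multiplicities:
  χ_A(x) = (x - 6)^3

Step 2 — compute geometric multiplicities via the rank-nullity identity g(λ) = n − rank(A − λI):
  rank(A − (6)·I) = 1, so dim ker(A − (6)·I) = n − 1 = 2

Summary:
  λ = 6: algebraic multiplicity = 3, geometric multiplicity = 2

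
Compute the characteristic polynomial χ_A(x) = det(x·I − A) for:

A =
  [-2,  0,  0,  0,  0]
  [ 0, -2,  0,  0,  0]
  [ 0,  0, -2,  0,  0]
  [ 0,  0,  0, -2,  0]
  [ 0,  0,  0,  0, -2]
x^5 + 10*x^4 + 40*x^3 + 80*x^2 + 80*x + 32

Expanding det(x·I − A) (e.g. by cofactor expansion or by noting that A is similar to its Jordan form J, which has the same characteristic polynomial as A) gives
  χ_A(x) = x^5 + 10*x^4 + 40*x^3 + 80*x^2 + 80*x + 32
which factors as (x + 2)^5. The eigenvalues (with algebraic multiplicities) are λ = -2 with multiplicity 5.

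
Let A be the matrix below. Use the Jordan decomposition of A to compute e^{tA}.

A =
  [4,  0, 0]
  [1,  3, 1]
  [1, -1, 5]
e^{tA} =
  [exp(4*t), 0, 0]
  [t*exp(4*t), -t*exp(4*t) + exp(4*t), t*exp(4*t)]
  [t*exp(4*t), -t*exp(4*t), t*exp(4*t) + exp(4*t)]

Strategy: write A = P · J · P⁻¹ where J is a Jordan canonical form, so e^{tA} = P · e^{tJ} · P⁻¹, and e^{tJ} can be computed block-by-block.

A has Jordan form
J =
  [4, 1, 0]
  [0, 4, 0]
  [0, 0, 4]
(up to reordering of blocks).

Per-block formulas:
  For a 1×1 block at λ = 4: exp(t · [4]) = [e^(4t)].
  For a 2×2 Jordan block J_2(4): exp(t · J_2(4)) = e^(4t)·(I + t·N), where N is the 2×2 nilpotent shift.

After assembling e^{tJ} and conjugating by P, we get:

e^{tA} =
  [exp(4*t), 0, 0]
  [t*exp(4*t), -t*exp(4*t) + exp(4*t), t*exp(4*t)]
  [t*exp(4*t), -t*exp(4*t), t*exp(4*t) + exp(4*t)]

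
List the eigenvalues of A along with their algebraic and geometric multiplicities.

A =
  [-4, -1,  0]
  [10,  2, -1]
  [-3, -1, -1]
λ = -1: alg = 3, geom = 1

Step 1 — factor the characteristic polynomial to read off the algebraic multiplicities:
  χ_A(x) = (x + 1)^3

Step 2 — compute geometric multiplicities via the rank-nullity identity g(λ) = n − rank(A − λI):
  rank(A − (-1)·I) = 2, so dim ker(A − (-1)·I) = n − 2 = 1

Summary:
  λ = -1: algebraic multiplicity = 3, geometric multiplicity = 1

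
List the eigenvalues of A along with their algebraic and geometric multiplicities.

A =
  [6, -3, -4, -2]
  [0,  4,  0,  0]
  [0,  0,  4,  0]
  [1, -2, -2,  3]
λ = 4: alg = 3, geom = 2; λ = 5: alg = 1, geom = 1

Step 1 — factor the characteristic polynomial to read off the algebraic multiplicities:
  χ_A(x) = (x - 5)*(x - 4)^3

Step 2 — compute geometric multiplicities via the rank-nullity identity g(λ) = n − rank(A − λI):
  rank(A − (4)·I) = 2, so dim ker(A − (4)·I) = n − 2 = 2
  rank(A − (5)·I) = 3, so dim ker(A − (5)·I) = n − 3 = 1

Summary:
  λ = 4: algebraic multiplicity = 3, geometric multiplicity = 2
  λ = 5: algebraic multiplicity = 1, geometric multiplicity = 1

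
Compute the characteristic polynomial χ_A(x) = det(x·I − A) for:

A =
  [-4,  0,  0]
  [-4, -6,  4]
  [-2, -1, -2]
x^3 + 12*x^2 + 48*x + 64

Expanding det(x·I − A) (e.g. by cofactor expansion or by noting that A is similar to its Jordan form J, which has the same characteristic polynomial as A) gives
  χ_A(x) = x^3 + 12*x^2 + 48*x + 64
which factors as (x + 4)^3. The eigenvalues (with algebraic multiplicities) are λ = -4 with multiplicity 3.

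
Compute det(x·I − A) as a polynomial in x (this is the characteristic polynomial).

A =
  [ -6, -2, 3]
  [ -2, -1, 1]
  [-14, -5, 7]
x^3

Expanding det(x·I − A) (e.g. by cofactor expansion or by noting that A is similar to its Jordan form J, which has the same characteristic polynomial as A) gives
  χ_A(x) = x^3
which factors as x^3. The eigenvalues (with algebraic multiplicities) are λ = 0 with multiplicity 3.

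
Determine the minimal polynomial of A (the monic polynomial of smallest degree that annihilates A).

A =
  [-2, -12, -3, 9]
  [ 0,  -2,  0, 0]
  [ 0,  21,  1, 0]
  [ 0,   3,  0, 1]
x^2 + x - 2

The characteristic polynomial is χ_A(x) = (x - 1)^2*(x + 2)^2, so the eigenvalues are known. The minimal polynomial is
  m_A(x) = Π_λ (x − λ)^{k_λ}
where k_λ is the size of the *largest* Jordan block for λ (equivalently, the smallest k with (A − λI)^k v = 0 for every generalised eigenvector v of λ).

  λ = -2: largest Jordan block has size 1, contributing (x + 2)
  λ = 1: largest Jordan block has size 1, contributing (x − 1)

So m_A(x) = (x - 1)*(x + 2) = x^2 + x - 2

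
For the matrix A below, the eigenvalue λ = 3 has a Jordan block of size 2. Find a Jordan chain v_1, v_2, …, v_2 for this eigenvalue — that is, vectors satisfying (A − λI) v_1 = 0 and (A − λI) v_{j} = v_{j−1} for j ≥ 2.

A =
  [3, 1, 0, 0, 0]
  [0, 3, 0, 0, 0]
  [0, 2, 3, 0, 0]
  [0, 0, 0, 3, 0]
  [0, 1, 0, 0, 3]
A Jordan chain for λ = 3 of length 2:
v_1 = (1, 0, 2, 0, 1)ᵀ
v_2 = (0, 1, 0, 0, 0)ᵀ

Let N = A − (3)·I. We want v_2 with N^2 v_2 = 0 but N^1 v_2 ≠ 0; then v_{j-1} := N · v_j for j = 2, …, 2.

Pick v_2 = (0, 1, 0, 0, 0)ᵀ.
Then v_1 = N · v_2 = (1, 0, 2, 0, 1)ᵀ.

Sanity check: (A − (3)·I) v_1 = (0, 0, 0, 0, 0)ᵀ = 0. ✓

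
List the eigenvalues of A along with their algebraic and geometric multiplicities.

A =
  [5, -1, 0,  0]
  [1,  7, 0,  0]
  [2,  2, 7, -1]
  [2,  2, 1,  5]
λ = 6: alg = 4, geom = 2

Step 1 — factor the characteristic polynomial to read off the algebraic multiplicities:
  χ_A(x) = (x - 6)^4

Step 2 — compute geometric multiplicities via the rank-nullity identity g(λ) = n − rank(A − λI):
  rank(A − (6)·I) = 2, so dim ker(A − (6)·I) = n − 2 = 2

Summary:
  λ = 6: algebraic multiplicity = 4, geometric multiplicity = 2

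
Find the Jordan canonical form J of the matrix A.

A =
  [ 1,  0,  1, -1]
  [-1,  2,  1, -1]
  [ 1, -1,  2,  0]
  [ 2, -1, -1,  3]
J_2(2) ⊕ J_2(2)

The characteristic polynomial is
  det(x·I − A) = x^4 - 8*x^3 + 24*x^2 - 32*x + 16 = (x - 2)^4

Eigenvalues and multiplicities (the geometric multiplicity of λ is n − rank(A − λI), which equals the number of Jordan blocks for λ):
  λ = 2: algebraic multiplicity = 4, geometric multiplicity = 2

Determining the block sizes for each eigenvalue:
  λ = 2: with am = 4 and gm = 2, the partition is not yet determined (e.g. several partitions of 4 into 2 parts exist). Let N = A − (2)·I. Computing rank(N^1) = 2, rank(N^2) = 0; the number of blocks of size ≥ j is rank(N^{j−1}) − rank(N^j), giving [2, 2]. So we have 2 block(s) of size 2 → block sizes [2, 2]

Assembling the blocks gives a Jordan form
J =
  [2, 1, 0, 0]
  [0, 2, 0, 0]
  [0, 0, 2, 1]
  [0, 0, 0, 2]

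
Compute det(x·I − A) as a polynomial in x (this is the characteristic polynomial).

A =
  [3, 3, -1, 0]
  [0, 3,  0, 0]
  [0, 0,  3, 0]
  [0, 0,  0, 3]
x^4 - 12*x^3 + 54*x^2 - 108*x + 81

Expanding det(x·I − A) (e.g. by cofactor expansion or by noting that A is similar to its Jordan form J, which has the same characteristic polynomial as A) gives
  χ_A(x) = x^4 - 12*x^3 + 54*x^2 - 108*x + 81
which factors as (x - 3)^4. The eigenvalues (with algebraic multiplicities) are λ = 3 with multiplicity 4.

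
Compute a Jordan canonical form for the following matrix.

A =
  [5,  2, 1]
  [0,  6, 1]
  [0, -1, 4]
J_3(5)

The characteristic polynomial is
  det(x·I − A) = x^3 - 15*x^2 + 75*x - 125 = (x - 5)^3

Eigenvalues and multiplicities (the geometric multiplicity of λ is n − rank(A − λI), which equals the number of Jordan blocks for λ):
  λ = 5: algebraic multiplicity = 3, geometric multiplicity = 1

Determining the block sizes for each eigenvalue:
  λ = 5: one block (gm = 1), so the single block has size am = 3 → block sizes [3]

Assembling the blocks gives a Jordan form
J =
  [5, 1, 0]
  [0, 5, 1]
  [0, 0, 5]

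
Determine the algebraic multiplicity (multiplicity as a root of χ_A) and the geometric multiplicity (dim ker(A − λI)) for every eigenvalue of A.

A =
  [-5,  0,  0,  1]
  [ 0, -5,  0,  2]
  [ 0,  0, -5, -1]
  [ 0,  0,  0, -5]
λ = -5: alg = 4, geom = 3

Step 1 — factor the characteristic polynomial to read off the algebraic multiplicities:
  χ_A(x) = (x + 5)^4

Step 2 — compute geometric multiplicities via the rank-nullity identity g(λ) = n − rank(A − λI):
  rank(A − (-5)·I) = 1, so dim ker(A − (-5)·I) = n − 1 = 3

Summary:
  λ = -5: algebraic multiplicity = 4, geometric multiplicity = 3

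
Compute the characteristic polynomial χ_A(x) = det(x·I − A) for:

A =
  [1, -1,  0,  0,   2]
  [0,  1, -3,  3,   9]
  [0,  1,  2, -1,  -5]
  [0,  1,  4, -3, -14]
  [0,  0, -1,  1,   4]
x^5 - 5*x^4 + 10*x^3 - 10*x^2 + 5*x - 1

Expanding det(x·I − A) (e.g. by cofactor expansion or by noting that A is similar to its Jordan form J, which has the same characteristic polynomial as A) gives
  χ_A(x) = x^5 - 5*x^4 + 10*x^3 - 10*x^2 + 5*x - 1
which factors as (x - 1)^5. The eigenvalues (with algebraic multiplicities) are λ = 1 with multiplicity 5.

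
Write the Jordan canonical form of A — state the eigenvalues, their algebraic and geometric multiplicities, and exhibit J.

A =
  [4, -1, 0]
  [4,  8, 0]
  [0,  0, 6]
J_2(6) ⊕ J_1(6)

The characteristic polynomial is
  det(x·I − A) = x^3 - 18*x^2 + 108*x - 216 = (x - 6)^3

Eigenvalues and multiplicities (the geometric multiplicity of λ is n − rank(A − λI), which equals the number of Jordan blocks for λ):
  λ = 6: algebraic multiplicity = 3, geometric multiplicity = 2

Determining the block sizes for each eigenvalue:
  λ = 6: 2 blocks summing to 3 forces exactly one block of size 2 and the rest size 1 → block sizes [2, 1]

Assembling the blocks gives a Jordan form
J =
  [6, 1, 0]
  [0, 6, 0]
  [0, 0, 6]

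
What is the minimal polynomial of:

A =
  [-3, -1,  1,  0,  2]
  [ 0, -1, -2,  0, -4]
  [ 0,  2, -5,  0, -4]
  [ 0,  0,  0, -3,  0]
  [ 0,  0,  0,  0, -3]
x^2 + 6*x + 9

The characteristic polynomial is χ_A(x) = (x + 3)^5, so the eigenvalues are known. The minimal polynomial is
  m_A(x) = Π_λ (x − λ)^{k_λ}
where k_λ is the size of the *largest* Jordan block for λ (equivalently, the smallest k with (A − λI)^k v = 0 for every generalised eigenvector v of λ).

  λ = -3: largest Jordan block has size 2, contributing (x + 3)^2

So m_A(x) = (x + 3)^2 = x^2 + 6*x + 9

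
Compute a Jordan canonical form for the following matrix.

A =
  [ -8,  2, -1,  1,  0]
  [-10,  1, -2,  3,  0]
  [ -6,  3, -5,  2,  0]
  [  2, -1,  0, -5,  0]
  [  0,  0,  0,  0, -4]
J_1(-5) ⊕ J_2(-4) ⊕ J_1(-4) ⊕ J_1(-4)

The characteristic polynomial is
  det(x·I − A) = x^5 + 21*x^4 + 176*x^3 + 736*x^2 + 1536*x + 1280 = (x + 4)^4*(x + 5)

Eigenvalues and multiplicities (the geometric multiplicity of λ is n − rank(A − λI), which equals the number of Jordan blocks for λ):
  λ = -5: algebraic multiplicity = 1, geometric multiplicity = 1
  λ = -4: algebraic multiplicity = 4, geometric multiplicity = 3

Determining the block sizes for each eigenvalue:
  λ = -5: one block (gm = 1), so the single block has size am = 1 → block sizes [1]
  λ = -4: 3 blocks summing to 4 forces exactly one block of size 2 and the rest size 1 → block sizes [2, 1, 1]

Assembling the blocks gives a Jordan form
J =
  [-5,  0,  0,  0,  0]
  [ 0, -4,  1,  0,  0]
  [ 0,  0, -4,  0,  0]
  [ 0,  0,  0, -4,  0]
  [ 0,  0,  0,  0, -4]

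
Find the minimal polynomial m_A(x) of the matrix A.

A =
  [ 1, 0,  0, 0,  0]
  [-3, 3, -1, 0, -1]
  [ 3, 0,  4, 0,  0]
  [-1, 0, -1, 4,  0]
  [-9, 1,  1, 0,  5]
x^3 - 9*x^2 + 24*x - 16

The characteristic polynomial is χ_A(x) = (x - 4)^4*(x - 1), so the eigenvalues are known. The minimal polynomial is
  m_A(x) = Π_λ (x − λ)^{k_λ}
where k_λ is the size of the *largest* Jordan block for λ (equivalently, the smallest k with (A − λI)^k v = 0 for every generalised eigenvector v of λ).

  λ = 1: largest Jordan block has size 1, contributing (x − 1)
  λ = 4: largest Jordan block has size 2, contributing (x − 4)^2

So m_A(x) = (x - 4)^2*(x - 1) = x^3 - 9*x^2 + 24*x - 16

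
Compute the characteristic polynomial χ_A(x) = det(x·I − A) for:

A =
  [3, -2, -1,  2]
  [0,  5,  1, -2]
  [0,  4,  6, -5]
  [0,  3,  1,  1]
x^4 - 15*x^3 + 84*x^2 - 208*x + 192

Expanding det(x·I − A) (e.g. by cofactor expansion or by noting that A is similar to its Jordan form J, which has the same characteristic polynomial as A) gives
  χ_A(x) = x^4 - 15*x^3 + 84*x^2 - 208*x + 192
which factors as (x - 4)^3*(x - 3). The eigenvalues (with algebraic multiplicities) are λ = 3 with multiplicity 1, λ = 4 with multiplicity 3.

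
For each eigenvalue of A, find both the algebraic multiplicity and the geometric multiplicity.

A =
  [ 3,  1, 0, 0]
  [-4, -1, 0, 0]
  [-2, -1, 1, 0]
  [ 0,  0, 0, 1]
λ = 1: alg = 4, geom = 3

Step 1 — factor the characteristic polynomial to read off the algebraic multiplicities:
  χ_A(x) = (x - 1)^4

Step 2 — compute geometric multiplicities via the rank-nullity identity g(λ) = n − rank(A − λI):
  rank(A − (1)·I) = 1, so dim ker(A − (1)·I) = n − 1 = 3

Summary:
  λ = 1: algebraic multiplicity = 4, geometric multiplicity = 3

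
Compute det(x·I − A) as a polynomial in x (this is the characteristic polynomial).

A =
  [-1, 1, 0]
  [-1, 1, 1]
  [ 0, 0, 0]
x^3

Expanding det(x·I − A) (e.g. by cofactor expansion or by noting that A is similar to its Jordan form J, which has the same characteristic polynomial as A) gives
  χ_A(x) = x^3
which factors as x^3. The eigenvalues (with algebraic multiplicities) are λ = 0 with multiplicity 3.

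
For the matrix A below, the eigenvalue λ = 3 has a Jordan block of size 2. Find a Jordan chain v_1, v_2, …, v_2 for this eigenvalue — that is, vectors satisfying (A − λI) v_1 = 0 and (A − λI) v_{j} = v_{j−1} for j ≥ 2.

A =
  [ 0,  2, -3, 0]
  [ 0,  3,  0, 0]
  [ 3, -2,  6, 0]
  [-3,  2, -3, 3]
A Jordan chain for λ = 3 of length 2:
v_1 = (-3, 0, 3, -3)ᵀ
v_2 = (1, 0, 0, 0)ᵀ

Let N = A − (3)·I. We want v_2 with N^2 v_2 = 0 but N^1 v_2 ≠ 0; then v_{j-1} := N · v_j for j = 2, …, 2.

Pick v_2 = (1, 0, 0, 0)ᵀ.
Then v_1 = N · v_2 = (-3, 0, 3, -3)ᵀ.

Sanity check: (A − (3)·I) v_1 = (0, 0, 0, 0)ᵀ = 0. ✓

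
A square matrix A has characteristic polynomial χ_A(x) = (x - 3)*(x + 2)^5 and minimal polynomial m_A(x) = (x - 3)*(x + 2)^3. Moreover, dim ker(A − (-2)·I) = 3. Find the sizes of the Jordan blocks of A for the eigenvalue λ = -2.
Block sizes for λ = -2: [3, 1, 1]

Step 1 — from the characteristic polynomial, algebraic multiplicity of λ = -2 is 5. From dim ker(A − (-2)·I) = 3, there are exactly 3 Jordan blocks for λ = -2.
Step 2 — from the minimal polynomial, the factor (x + 2)^3 tells us the largest block for λ = -2 has size 3.
Step 3 — with total size 5, 3 blocks, and largest block 3, the block sizes (in nonincreasing order) are [3, 1, 1].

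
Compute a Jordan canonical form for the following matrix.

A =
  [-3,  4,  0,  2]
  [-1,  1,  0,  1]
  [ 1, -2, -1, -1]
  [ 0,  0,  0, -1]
J_2(-1) ⊕ J_1(-1) ⊕ J_1(-1)

The characteristic polynomial is
  det(x·I − A) = x^4 + 4*x^3 + 6*x^2 + 4*x + 1 = (x + 1)^4

Eigenvalues and multiplicities (the geometric multiplicity of λ is n − rank(A − λI), which equals the number of Jordan blocks for λ):
  λ = -1: algebraic multiplicity = 4, geometric multiplicity = 3

Determining the block sizes for each eigenvalue:
  λ = -1: 3 blocks summing to 4 forces exactly one block of size 2 and the rest size 1 → block sizes [2, 1, 1]

Assembling the blocks gives a Jordan form
J =
  [-1,  1,  0,  0]
  [ 0, -1,  0,  0]
  [ 0,  0, -1,  0]
  [ 0,  0,  0, -1]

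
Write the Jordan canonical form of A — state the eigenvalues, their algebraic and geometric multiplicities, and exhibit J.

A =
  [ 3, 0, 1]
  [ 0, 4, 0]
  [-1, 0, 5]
J_2(4) ⊕ J_1(4)

The characteristic polynomial is
  det(x·I − A) = x^3 - 12*x^2 + 48*x - 64 = (x - 4)^3

Eigenvalues and multiplicities (the geometric multiplicity of λ is n − rank(A − λI), which equals the number of Jordan blocks for λ):
  λ = 4: algebraic multiplicity = 3, geometric multiplicity = 2

Determining the block sizes for each eigenvalue:
  λ = 4: 2 blocks summing to 3 forces exactly one block of size 2 and the rest size 1 → block sizes [2, 1]

Assembling the blocks gives a Jordan form
J =
  [4, 1, 0]
  [0, 4, 0]
  [0, 0, 4]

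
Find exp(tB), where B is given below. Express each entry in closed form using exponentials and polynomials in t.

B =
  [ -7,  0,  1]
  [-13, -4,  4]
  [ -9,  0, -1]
e^{tB} =
  [-3*t*exp(-4*t) + exp(-4*t), 0, t*exp(-4*t)]
  [3*t^2*exp(-4*t)/2 - 13*t*exp(-4*t), exp(-4*t), -t^2*exp(-4*t)/2 + 4*t*exp(-4*t)]
  [-9*t*exp(-4*t), 0, 3*t*exp(-4*t) + exp(-4*t)]

Strategy: write B = P · J · P⁻¹ where J is a Jordan canonical form, so e^{tB} = P · e^{tJ} · P⁻¹, and e^{tJ} can be computed block-by-block.

B has Jordan form
J =
  [-4,  1,  0]
  [ 0, -4,  1]
  [ 0,  0, -4]
(up to reordering of blocks).

Per-block formulas:
  For a 3×3 Jordan block J_3(-4): exp(t · J_3(-4)) = e^(-4t)·(I + t·N + (t^2/2)·N^2), where N is the 3×3 nilpotent shift.

After assembling e^{tJ} and conjugating by P, we get:

e^{tB} =
  [-3*t*exp(-4*t) + exp(-4*t), 0, t*exp(-4*t)]
  [3*t^2*exp(-4*t)/2 - 13*t*exp(-4*t), exp(-4*t), -t^2*exp(-4*t)/2 + 4*t*exp(-4*t)]
  [-9*t*exp(-4*t), 0, 3*t*exp(-4*t) + exp(-4*t)]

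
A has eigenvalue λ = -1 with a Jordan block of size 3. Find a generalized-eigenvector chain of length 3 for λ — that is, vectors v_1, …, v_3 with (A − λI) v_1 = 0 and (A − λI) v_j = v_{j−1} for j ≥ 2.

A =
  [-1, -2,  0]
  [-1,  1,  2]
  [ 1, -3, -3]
A Jordan chain for λ = -1 of length 3:
v_1 = (2, 0, 1)ᵀ
v_2 = (0, -1, 1)ᵀ
v_3 = (1, 0, 0)ᵀ

Let N = A − (-1)·I. We want v_3 with N^3 v_3 = 0 but N^2 v_3 ≠ 0; then v_{j-1} := N · v_j for j = 3, …, 2.

Pick v_3 = (1, 0, 0)ᵀ.
Then v_2 = N · v_3 = (0, -1, 1)ᵀ.
Then v_1 = N · v_2 = (2, 0, 1)ᵀ.

Sanity check: (A − (-1)·I) v_1 = (0, 0, 0)ᵀ = 0. ✓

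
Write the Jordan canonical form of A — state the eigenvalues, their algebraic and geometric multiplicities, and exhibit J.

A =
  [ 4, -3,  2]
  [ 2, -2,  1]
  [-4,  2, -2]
J_3(0)

The characteristic polynomial is
  det(x·I − A) = x^3

Eigenvalues and multiplicities (the geometric multiplicity of λ is n − rank(A − λI), which equals the number of Jordan blocks for λ):
  λ = 0: algebraic multiplicity = 3, geometric multiplicity = 1

Determining the block sizes for each eigenvalue:
  λ = 0: one block (gm = 1), so the single block has size am = 3 → block sizes [3]

Assembling the blocks gives a Jordan form
J =
  [0, 1, 0]
  [0, 0, 1]
  [0, 0, 0]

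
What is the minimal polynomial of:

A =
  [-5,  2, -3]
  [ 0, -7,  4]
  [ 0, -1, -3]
x^3 + 15*x^2 + 75*x + 125

The characteristic polynomial is χ_A(x) = (x + 5)^3, so the eigenvalues are known. The minimal polynomial is
  m_A(x) = Π_λ (x − λ)^{k_λ}
where k_λ is the size of the *largest* Jordan block for λ (equivalently, the smallest k with (A − λI)^k v = 0 for every generalised eigenvector v of λ).

  λ = -5: largest Jordan block has size 3, contributing (x + 5)^3

So m_A(x) = (x + 5)^3 = x^3 + 15*x^2 + 75*x + 125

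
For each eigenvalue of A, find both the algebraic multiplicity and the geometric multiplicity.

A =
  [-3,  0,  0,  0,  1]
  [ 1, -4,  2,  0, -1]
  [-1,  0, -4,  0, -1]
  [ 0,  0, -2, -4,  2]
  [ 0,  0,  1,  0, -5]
λ = -4: alg = 5, geom = 3

Step 1 — factor the characteristic polynomial to read off the algebraic multiplicities:
  χ_A(x) = (x + 4)^5

Step 2 — compute geometric multiplicities via the rank-nullity identity g(λ) = n − rank(A − λI):
  rank(A − (-4)·I) = 2, so dim ker(A − (-4)·I) = n − 2 = 3

Summary:
  λ = -4: algebraic multiplicity = 5, geometric multiplicity = 3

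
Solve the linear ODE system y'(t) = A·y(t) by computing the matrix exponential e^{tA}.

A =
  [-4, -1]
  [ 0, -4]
e^{tA} =
  [exp(-4*t), -t*exp(-4*t)]
  [0, exp(-4*t)]

Strategy: write A = P · J · P⁻¹ where J is a Jordan canonical form, so e^{tA} = P · e^{tJ} · P⁻¹, and e^{tJ} can be computed block-by-block.

A has Jordan form
J =
  [-4,  1]
  [ 0, -4]
(up to reordering of blocks).

Per-block formulas:
  For a 2×2 Jordan block J_2(-4): exp(t · J_2(-4)) = e^(-4t)·(I + t·N), where N is the 2×2 nilpotent shift.

After assembling e^{tJ} and conjugating by P, we get:

e^{tA} =
  [exp(-4*t), -t*exp(-4*t)]
  [0, exp(-4*t)]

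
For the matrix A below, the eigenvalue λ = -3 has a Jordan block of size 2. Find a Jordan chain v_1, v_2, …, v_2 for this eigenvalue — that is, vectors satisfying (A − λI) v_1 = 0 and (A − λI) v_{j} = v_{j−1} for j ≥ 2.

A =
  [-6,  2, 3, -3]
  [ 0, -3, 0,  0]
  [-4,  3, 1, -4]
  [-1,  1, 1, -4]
A Jordan chain for λ = -3 of length 2:
v_1 = (-3, 0, -4, -1)ᵀ
v_2 = (1, 0, 0, 0)ᵀ

Let N = A − (-3)·I. We want v_2 with N^2 v_2 = 0 but N^1 v_2 ≠ 0; then v_{j-1} := N · v_j for j = 2, …, 2.

Pick v_2 = (1, 0, 0, 0)ᵀ.
Then v_1 = N · v_2 = (-3, 0, -4, -1)ᵀ.

Sanity check: (A − (-3)·I) v_1 = (0, 0, 0, 0)ᵀ = 0. ✓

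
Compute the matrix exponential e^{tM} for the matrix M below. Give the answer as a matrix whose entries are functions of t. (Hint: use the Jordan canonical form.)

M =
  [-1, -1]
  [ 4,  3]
e^{tM} =
  [-2*t*exp(t) + exp(t), -t*exp(t)]
  [4*t*exp(t), 2*t*exp(t) + exp(t)]

Strategy: write M = P · J · P⁻¹ where J is a Jordan canonical form, so e^{tM} = P · e^{tJ} · P⁻¹, and e^{tJ} can be computed block-by-block.

M has Jordan form
J =
  [1, 1]
  [0, 1]
(up to reordering of blocks).

Per-block formulas:
  For a 2×2 Jordan block J_2(1): exp(t · J_2(1)) = e^(1t)·(I + t·N), where N is the 2×2 nilpotent shift.

After assembling e^{tJ} and conjugating by P, we get:

e^{tM} =
  [-2*t*exp(t) + exp(t), -t*exp(t)]
  [4*t*exp(t), 2*t*exp(t) + exp(t)]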